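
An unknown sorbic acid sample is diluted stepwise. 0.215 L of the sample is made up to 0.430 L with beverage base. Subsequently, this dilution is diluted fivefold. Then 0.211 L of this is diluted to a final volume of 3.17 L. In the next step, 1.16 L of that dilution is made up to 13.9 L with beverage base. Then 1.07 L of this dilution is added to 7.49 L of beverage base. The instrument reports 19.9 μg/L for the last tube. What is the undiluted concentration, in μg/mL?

287 μg/mL

Overall dilution factor = 2 × 5 × 15.02 × 11.98 × 8 = 1.44 × 10⁴.
Original = 19.9 μg/L × 1.44 × 10⁴ = 2.87 × 10⁵ μg/L = 287 μg/mL.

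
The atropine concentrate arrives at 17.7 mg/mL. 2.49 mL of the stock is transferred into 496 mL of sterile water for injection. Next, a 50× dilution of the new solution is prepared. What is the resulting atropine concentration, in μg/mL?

Overall dilution factor = 200.2 × 50 = 1.00 × 10⁴.
17.7 mg/mL / 1.00 × 10⁴ = 1.77 × 10⁻³ mg/mL = 1.77 μg/mL.

1.77 μg/mL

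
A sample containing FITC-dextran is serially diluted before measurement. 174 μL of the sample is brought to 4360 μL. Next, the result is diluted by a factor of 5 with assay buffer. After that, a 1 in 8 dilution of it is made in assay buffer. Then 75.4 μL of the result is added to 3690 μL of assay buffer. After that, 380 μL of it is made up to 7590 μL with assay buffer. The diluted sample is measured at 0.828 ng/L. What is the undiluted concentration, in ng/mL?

Overall dilution factor = 25.06 × 5 × 8 × 49.94 × 19.97 = 10.00 × 10⁵.
Original = 0.828 ng/L × 10.00 × 10⁵ = 8.28 × 10⁵ ng/L = 828 ng/mL.

828 ng/mL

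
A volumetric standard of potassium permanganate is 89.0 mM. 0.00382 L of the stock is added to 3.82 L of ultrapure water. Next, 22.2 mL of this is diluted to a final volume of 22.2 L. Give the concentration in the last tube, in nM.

88.9 nM

Overall dilution factor = 1001 × 1000 = 1.00 × 10⁶.
89.0 mM / 1.00 × 10⁶ = 8.89 × 10⁻⁵ mM = 88.9 nM.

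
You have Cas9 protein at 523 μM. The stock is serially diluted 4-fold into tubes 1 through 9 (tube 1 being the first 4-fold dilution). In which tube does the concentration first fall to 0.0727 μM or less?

Tube n has concentration 523 μM / 4ⁿ.
Need 4ⁿ ≥ 523 μM / 0.0727 μM = 7194, so n ≥ 6.41.
First such tube: n = 7.

tube 7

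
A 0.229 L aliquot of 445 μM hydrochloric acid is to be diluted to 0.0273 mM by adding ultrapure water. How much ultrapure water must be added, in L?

3.50 L

0.0273 mM = 27.3 μM.
V₂ = C₁V₁/C₂ = 445 × 0.229 / 27.3 = 3.73 L.
Diluent to add = V₂ − V₁ = 3.73 − 0.229 = 3.50 L.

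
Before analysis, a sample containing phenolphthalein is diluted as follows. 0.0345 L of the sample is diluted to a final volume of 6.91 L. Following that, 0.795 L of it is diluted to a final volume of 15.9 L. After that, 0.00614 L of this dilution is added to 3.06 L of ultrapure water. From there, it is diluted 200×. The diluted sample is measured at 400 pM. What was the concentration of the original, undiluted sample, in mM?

160 mM

Overall dilution factor = 200.3 × 20 × 499.4 × 200 = 4.00 × 10⁸.
Original = 400 pM × 4.00 × 10⁸ = 1.60 × 10¹¹ pM = 160 mM.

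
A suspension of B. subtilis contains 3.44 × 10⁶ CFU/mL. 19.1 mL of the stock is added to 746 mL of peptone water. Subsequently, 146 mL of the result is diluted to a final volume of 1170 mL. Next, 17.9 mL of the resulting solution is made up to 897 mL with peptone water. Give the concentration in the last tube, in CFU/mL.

Overall dilution factor = 40.06 × 8.014 × 50.11 = 1.61 × 10⁴.
3.44 × 10⁶ CFU/mL / 1.61 × 10⁴ = 214 CFU/mL.

214 CFU/mL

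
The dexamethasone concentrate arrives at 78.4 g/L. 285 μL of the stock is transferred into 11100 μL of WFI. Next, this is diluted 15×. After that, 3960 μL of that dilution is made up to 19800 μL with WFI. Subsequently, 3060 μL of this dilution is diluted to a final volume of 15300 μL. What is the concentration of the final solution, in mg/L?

5.23 mg/L

Overall dilution factor = 39.95 × 15 × 5 × 5 = 1.50 × 10⁴.
78.4 g/L / 1.50 × 10⁴ = 5.23 × 10⁻³ g/L = 5.23 mg/L.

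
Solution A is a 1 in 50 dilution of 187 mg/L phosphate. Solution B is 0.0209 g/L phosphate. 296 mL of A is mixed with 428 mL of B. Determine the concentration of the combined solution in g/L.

C_A = 187 mg/L / 50 = 3.74 mg/L.
C_B = 0.0209 g/L = 20.9 mg/L.
C_mix = (C_A·V_A + C_B·V_B)/(V_A + V_B) = (3.74×296 + 20.9×428) / 724.0 = 13.9 mg/L = 0.0139 g/L.

0.0139 g/L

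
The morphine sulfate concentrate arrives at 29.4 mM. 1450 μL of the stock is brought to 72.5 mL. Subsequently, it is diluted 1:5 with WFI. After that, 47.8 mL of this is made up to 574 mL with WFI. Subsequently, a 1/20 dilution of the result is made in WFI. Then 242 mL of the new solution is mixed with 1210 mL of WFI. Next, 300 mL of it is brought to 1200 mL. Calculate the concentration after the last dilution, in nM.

Overall dilution factor = 50 × 5 × 12.01 × 20 × 6 × 4 = 1.44 × 10⁶.
29.4 mM / 1.44 × 10⁶ = 2.04 × 10⁻⁵ mM = 20.4 nM.

20.4 nM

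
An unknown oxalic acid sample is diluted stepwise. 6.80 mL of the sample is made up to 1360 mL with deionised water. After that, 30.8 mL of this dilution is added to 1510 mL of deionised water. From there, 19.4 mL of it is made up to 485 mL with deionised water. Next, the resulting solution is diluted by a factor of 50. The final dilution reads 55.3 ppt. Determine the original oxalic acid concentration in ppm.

Overall dilution factor = 200 × 50.03 × 25 × 50 = 1.25 × 10⁷.
Original = 55.3 ppt × 1.25 × 10⁷ = 6.92 × 10⁸ ppt = 692 ppm.

692 ppm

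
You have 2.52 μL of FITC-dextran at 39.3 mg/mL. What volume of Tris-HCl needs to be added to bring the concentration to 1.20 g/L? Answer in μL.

1.20 g/L = 1.20 mg/mL.
V₂ = C₁V₁/C₂ = 39.3 × 2.52 / 1.20 = 82.5 μL.
Diluent to add = V₂ − V₁ = 82.5 − 2.52 = 80.0 μL.

80.0 μL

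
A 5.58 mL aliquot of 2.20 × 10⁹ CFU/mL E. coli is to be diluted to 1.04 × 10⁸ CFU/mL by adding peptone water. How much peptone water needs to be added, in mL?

V₂ = C₁V₁/C₂ = 2.20 × 10⁹ × 5.58 / 1.04 × 10⁸ = 118 mL.
Diluent to add = V₂ − V₁ = 118 − 5.58 = 112 mL.

112 mL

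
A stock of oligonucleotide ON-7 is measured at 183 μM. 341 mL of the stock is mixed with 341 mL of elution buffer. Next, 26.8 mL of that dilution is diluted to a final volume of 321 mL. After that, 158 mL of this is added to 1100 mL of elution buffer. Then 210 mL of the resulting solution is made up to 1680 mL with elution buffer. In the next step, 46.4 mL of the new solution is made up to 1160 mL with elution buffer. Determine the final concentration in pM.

Overall dilution factor = 2 × 11.98 × 7.962 × 8 × 25 = 3.81 × 10⁴.
183 μM / 3.81 × 10⁴ = 4.80 × 10⁻³ μM = 4800 pM.

4800 pM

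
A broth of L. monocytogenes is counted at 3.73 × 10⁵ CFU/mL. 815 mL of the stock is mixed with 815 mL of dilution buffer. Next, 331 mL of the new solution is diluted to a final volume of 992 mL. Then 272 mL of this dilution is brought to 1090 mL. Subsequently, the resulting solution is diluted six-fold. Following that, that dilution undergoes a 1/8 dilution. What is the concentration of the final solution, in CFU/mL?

324 CFU/mL

Overall dilution factor = 2 × 2.997 × 4.007 × 6 × 8 = 1153.
3.73 × 10⁵ CFU/mL / 1153 = 324 CFU/mL.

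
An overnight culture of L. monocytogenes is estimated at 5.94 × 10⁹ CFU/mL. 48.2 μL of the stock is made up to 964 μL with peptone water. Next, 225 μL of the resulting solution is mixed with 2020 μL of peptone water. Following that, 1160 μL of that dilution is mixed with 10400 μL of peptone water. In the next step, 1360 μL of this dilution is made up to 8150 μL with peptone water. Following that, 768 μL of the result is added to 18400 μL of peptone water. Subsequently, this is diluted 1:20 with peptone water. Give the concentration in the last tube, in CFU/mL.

999 CFU/mL

Overall dilution factor = 20 × 9.978 × 9.966 × 5.993 × 24.96 × 20 = 5.95 × 10⁶.
5.94 × 10⁹ CFU/mL / 5.95 × 10⁶ = 999 CFU/mL.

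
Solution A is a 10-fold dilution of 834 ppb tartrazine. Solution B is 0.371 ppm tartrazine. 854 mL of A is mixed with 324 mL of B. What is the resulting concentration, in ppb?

C_A = 834 ppb / 10 = 83.4 ppb.
C_B = 0.371 ppm = 371 ppb.
C_mix = (C_A·V_A + C_B·V_B)/(V_A + V_B) = (83.4×854 + 371×324) / 1178 = 163 ppb.

163 ppb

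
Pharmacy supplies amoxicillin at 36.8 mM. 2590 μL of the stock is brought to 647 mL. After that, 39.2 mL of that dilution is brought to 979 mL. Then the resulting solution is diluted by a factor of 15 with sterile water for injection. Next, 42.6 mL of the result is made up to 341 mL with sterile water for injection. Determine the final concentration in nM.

49.1 nM

Overall dilution factor = 249.8 × 24.97 × 15 × 8.005 = 7.49 × 10⁵.
36.8 mM / 7.49 × 10⁵ = 4.91 × 10⁻⁵ mM = 49.1 nM.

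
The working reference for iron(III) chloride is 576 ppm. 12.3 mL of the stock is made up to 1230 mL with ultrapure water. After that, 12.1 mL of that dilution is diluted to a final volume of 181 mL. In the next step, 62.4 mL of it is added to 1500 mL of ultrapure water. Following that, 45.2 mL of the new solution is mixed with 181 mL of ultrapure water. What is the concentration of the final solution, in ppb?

Overall dilution factor = 100 × 14.96 × 25.04 × 5.004 = 1.87 × 10⁵.
576 ppm / 1.87 × 10⁵ = 3.07 × 10⁻³ ppm = 3.07 ppb.

3.07 ppb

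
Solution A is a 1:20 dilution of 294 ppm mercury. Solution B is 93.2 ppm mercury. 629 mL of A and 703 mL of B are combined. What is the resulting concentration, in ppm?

56.1 ppm

C_A = 294 ppm / 20 = 14.7 ppm.
C_mix = (C_A·V_A + C_B·V_B)/(V_A + V_B) = (14.7×629 + 93.2×703) / 1332 = 56.1 ppm.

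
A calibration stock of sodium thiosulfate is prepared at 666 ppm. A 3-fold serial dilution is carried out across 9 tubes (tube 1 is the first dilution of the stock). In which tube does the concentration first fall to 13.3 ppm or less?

Tube n has concentration 666 ppm / 3ⁿ.
Need 3ⁿ ≥ 666 ppm / 13.3 ppm = 50.1, so n ≥ 3.56.
First such tube: n = 4.

tube 4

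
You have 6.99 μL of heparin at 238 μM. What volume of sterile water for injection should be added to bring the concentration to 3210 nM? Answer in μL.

3210 nM = 3.21 μM.
V₂ = C₁V₁/C₂ = 238 × 6.99 / 3.21 = 518 μL.
Diluent to add = V₂ − V₁ = 518 − 6.99 = 511 μL.

511 μL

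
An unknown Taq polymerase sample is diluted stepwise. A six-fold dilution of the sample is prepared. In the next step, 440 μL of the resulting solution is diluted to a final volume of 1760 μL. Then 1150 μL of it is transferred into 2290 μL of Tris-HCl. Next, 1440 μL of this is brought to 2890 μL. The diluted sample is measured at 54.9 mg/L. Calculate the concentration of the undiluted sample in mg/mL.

7.91 mg/mL

Overall dilution factor = 6 × 4 × 2.991 × 2.007 = 144.
Original = 54.9 mg/L × 144 = 7910 mg/L = 7.91 mg/mL.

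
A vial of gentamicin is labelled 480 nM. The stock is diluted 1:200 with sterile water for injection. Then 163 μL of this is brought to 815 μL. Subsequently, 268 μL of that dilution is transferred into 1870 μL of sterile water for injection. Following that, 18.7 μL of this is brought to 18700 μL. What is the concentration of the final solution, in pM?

0.0602 pM

Overall dilution factor = 200 × 5 × 7.978 × 1000 = 7.98 × 10⁶.
480 nM / 7.98 × 10⁶ = 6.02 × 10⁻⁵ nM = 0.0602 pM.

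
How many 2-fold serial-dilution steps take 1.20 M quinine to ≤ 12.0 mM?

Need 2ⁿ ≥ 100, so n ≥ log(100)/log(2) = 6.64.
Minimum whole steps: n = 7.

7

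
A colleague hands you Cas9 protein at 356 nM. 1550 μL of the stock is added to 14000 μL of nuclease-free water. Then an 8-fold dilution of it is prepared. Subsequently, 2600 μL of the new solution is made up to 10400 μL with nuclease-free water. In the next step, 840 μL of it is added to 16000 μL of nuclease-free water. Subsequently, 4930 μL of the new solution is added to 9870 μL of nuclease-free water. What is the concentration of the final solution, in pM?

Overall dilution factor = 10.03 × 8 × 4 × 20.05 × 3.002 = 1.93 × 10⁴.
356 nM / 1.93 × 10⁴ = 0.0184 nM = 18.4 pM.

18.4 pM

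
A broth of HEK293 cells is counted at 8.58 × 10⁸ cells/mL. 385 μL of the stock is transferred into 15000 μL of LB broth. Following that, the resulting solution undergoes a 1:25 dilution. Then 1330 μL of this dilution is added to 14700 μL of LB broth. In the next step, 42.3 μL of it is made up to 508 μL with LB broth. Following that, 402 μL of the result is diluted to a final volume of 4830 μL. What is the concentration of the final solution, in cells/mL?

Overall dilution factor = 39.96 × 25 × 12.05 × 12.01 × 12.01 = 1.74 × 10⁶.
8.58 × 10⁸ cells/mL / 1.74 × 10⁶ = 494 cells/mL.

494 cells/mL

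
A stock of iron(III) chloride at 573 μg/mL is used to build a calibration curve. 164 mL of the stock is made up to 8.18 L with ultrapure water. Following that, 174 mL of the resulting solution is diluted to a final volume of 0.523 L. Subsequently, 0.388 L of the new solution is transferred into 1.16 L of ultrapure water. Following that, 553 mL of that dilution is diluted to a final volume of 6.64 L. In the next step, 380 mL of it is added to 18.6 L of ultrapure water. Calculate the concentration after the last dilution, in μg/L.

1.60 μg/L

Overall dilution factor = 49.88 × 3.006 × 3.990 × 12.01 × 49.95 = 3.59 × 10⁵.
573 μg/mL / 3.59 × 10⁵ = 1.60 × 10⁻³ μg/mL = 1.60 μg/L.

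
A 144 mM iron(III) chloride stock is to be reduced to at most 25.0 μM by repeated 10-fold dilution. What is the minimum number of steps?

Need 10ⁿ ≥ 5760, so n ≥ log(5760)/log(10) = 3.76.
Minimum whole steps: n = 4.

4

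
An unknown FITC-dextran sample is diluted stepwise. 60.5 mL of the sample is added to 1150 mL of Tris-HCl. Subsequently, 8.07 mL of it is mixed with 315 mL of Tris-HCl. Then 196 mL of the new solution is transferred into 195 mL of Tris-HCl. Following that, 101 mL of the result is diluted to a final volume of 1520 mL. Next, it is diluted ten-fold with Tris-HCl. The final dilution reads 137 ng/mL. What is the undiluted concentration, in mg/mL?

32.9 mg/mL

Overall dilution factor = 20.01 × 40.03 × 1.995 × 15.05 × 10 = 2.40 × 10⁵.
Original = 137 ng/mL × 2.40 × 10⁵ = 3.29 × 10⁷ ng/mL = 32.9 mg/mL.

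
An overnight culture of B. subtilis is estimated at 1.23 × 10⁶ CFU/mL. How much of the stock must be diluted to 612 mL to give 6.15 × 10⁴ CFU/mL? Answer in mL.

V₁ = C₂V₂/C₁ = 6.15 × 10⁴ × 612 / 1.23 × 10⁶ = 30.6 mL.

30.6 mL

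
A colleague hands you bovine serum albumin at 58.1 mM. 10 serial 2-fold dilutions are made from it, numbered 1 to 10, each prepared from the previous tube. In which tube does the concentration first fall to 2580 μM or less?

tube 5

Tube n has concentration 58.1 mM / 2ⁿ.
Need 2ⁿ ≥ 58.1 mM / 2580 μM = 22.5, so n ≥ 4.49.
First such tube: n = 5.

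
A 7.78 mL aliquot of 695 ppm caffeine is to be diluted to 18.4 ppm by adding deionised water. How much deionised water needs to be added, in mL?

286 mL

V₂ = C₁V₁/C₂ = 695 × 7.78 / 18.4 = 294 mL.
Diluent to add = V₂ − V₁ = 294 − 7.78 = 286 mL.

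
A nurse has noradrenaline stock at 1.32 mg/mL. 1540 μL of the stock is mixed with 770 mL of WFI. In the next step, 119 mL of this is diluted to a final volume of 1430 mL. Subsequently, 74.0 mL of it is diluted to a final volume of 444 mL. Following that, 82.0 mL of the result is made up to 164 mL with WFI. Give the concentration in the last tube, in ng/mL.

18.3 ng/mL

Overall dilution factor = 501 × 12.02 × 6 × 2 = 7.22 × 10⁴.
1.32 mg/mL / 7.22 × 10⁴ = 1.83 × 10⁻⁵ mg/mL = 18.3 ng/mL.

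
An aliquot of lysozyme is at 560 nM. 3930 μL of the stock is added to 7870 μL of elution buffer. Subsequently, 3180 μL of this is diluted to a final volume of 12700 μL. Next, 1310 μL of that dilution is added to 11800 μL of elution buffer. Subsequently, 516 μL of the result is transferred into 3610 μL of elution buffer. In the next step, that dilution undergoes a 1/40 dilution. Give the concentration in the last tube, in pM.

Overall dilution factor = 3.003 × 3.994 × 10.01 × 7.996 × 40 = 3.84 × 10⁴.
560 nM / 3.84 × 10⁴ = 0.0146 nM = 14.6 pM.

14.6 pM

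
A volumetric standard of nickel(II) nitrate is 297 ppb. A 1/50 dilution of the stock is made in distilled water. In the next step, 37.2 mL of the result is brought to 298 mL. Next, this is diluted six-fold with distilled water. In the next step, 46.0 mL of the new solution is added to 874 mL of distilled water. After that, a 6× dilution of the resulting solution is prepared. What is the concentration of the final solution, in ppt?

Overall dilution factor = 50 × 8.011 × 6 × 20 × 6 = 2.88 × 10⁵.
297 ppb / 2.88 × 10⁵ = 1.03 × 10⁻³ ppb = 1.03 ppt.

1.03 ppt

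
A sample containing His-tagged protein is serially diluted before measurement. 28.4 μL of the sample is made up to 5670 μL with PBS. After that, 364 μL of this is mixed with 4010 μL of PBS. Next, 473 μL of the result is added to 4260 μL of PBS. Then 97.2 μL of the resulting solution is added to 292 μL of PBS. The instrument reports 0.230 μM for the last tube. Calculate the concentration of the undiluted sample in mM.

22.1 mM

Overall dilution factor = 199.6 × 12.02 × 10.01 × 4.004 = 9.61 × 10⁴.
Original = 0.230 μM × 9.61 × 10⁴ = 2.21 × 10⁴ μM = 22.1 mM.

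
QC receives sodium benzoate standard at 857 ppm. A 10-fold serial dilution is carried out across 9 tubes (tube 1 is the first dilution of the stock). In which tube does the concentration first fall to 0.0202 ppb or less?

tube 8

Tube n has concentration 857 ppm / 10ⁿ.
Need 10ⁿ ≥ 857 ppm / 0.0202 ppb = 4.24 × 10⁷, so n ≥ 7.63.
First such tube: n = 8.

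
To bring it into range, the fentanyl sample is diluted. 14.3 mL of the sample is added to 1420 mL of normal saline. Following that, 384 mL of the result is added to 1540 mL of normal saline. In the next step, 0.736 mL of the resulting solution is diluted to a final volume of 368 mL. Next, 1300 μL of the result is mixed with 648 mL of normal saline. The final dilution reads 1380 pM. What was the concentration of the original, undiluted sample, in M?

Overall dilution factor = 100.3 × 5.010 × 500 × 499.5 = 1.26 × 10⁸.
Original = 1380 pM × 1.26 × 10⁸ = 1.73 × 10¹¹ pM = 0.173 M.

0.173 M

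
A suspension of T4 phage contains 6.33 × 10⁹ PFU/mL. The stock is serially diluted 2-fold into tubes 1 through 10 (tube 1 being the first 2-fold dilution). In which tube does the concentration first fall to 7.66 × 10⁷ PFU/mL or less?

tube 7

Tube n has concentration 6.33 × 10⁹ PFU/mL / 2ⁿ.
Need 2ⁿ ≥ 6.33 × 10⁹ PFU/mL / 7.66 × 10⁷ PFU/mL = 82.6, so n ≥ 6.37.
First such tube: n = 7.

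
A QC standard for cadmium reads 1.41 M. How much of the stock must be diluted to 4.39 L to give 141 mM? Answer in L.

141 mM = 0.141 M.
V₁ = C₂V₂/C₁ = 0.141 × 4.39 / 1.41 = 0.439 L.

0.439 L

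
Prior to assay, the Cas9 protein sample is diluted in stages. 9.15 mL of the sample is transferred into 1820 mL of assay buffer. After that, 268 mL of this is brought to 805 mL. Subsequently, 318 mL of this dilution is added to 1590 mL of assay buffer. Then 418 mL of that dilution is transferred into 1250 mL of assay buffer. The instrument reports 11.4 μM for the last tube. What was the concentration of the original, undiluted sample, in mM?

164 mM

Overall dilution factor = 199.9 × 3.004 × 6 × 3.990 = 1.44 × 10⁴.
Original = 11.4 μM × 1.44 × 10⁴ = 1.64 × 10⁵ μM = 164 mM.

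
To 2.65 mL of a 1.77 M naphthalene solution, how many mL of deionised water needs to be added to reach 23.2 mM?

23.2 mM = 0.0232 M.
V₂ = C₁V₁/C₂ = 1.77 × 2.65 / 0.0232 = 202 mL.
Diluent to add = V₂ − V₁ = 202 − 2.65 = 200 mL.

200 mL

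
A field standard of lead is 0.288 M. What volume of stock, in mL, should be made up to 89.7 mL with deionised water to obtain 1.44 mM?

0.449 mL

1.44 mM = 1.44 × 10⁻³ M.
V₁ = C₂V₂/C₁ = 1.44 × 10⁻³ × 89.7 / 0.288 = 0.449 mL.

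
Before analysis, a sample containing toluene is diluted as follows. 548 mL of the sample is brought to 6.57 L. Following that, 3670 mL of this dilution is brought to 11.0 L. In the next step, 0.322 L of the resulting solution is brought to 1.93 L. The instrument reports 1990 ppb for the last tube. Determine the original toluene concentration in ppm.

429 ppm

Overall dilution factor = 11.99 × 2.997 × 5.994 = 215.
Original = 1990 ppb × 215 = 4.29 × 10⁵ ppb = 429 ppm.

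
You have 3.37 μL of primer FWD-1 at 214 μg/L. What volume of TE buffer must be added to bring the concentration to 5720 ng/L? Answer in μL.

5720 ng/L = 5.72 μg/L.
V₂ = C₁V₁/C₂ = 214 × 3.37 / 5.72 = 126 μL.
Diluent to add = V₂ − V₁ = 126 − 3.37 = 123 μL.

123 μL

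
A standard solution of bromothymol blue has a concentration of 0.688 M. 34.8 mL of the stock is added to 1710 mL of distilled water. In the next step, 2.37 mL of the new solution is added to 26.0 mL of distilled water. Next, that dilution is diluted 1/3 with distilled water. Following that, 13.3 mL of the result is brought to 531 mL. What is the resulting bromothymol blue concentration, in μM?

9.57 μM

Overall dilution factor = 50.14 × 11.97 × 3 × 39.92 = 7.19 × 10⁴.
0.688 M / 7.19 × 10⁴ = 9.57 × 10⁻⁶ M = 9.57 μM.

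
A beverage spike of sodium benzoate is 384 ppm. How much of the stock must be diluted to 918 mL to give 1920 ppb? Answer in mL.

4.59 mL

1920 ppb = 1.92 ppm.
V₁ = C₂V₂/C₁ = 1.92 × 918 / 384 = 4.59 mL.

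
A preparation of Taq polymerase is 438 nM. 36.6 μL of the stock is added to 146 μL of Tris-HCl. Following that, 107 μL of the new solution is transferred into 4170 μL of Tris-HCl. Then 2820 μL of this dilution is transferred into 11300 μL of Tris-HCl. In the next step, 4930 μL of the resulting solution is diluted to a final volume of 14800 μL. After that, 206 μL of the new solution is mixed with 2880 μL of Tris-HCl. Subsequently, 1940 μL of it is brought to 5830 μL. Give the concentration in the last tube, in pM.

3.25 pM

Overall dilution factor = 4.989 × 39.97 × 5.007 × 3.002 × 14.98 × 3.005 = 1.35 × 10⁵.
438 nM / 1.35 × 10⁵ = 3.25 × 10⁻³ nM = 3.25 pM.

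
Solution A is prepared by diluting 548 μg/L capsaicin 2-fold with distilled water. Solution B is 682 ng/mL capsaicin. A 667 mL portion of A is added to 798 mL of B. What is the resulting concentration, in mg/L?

0.496 mg/L

C_A = 548 μg/L / 2 = 274 μg/L.
C_B = 682 ng/mL = 682 μg/L.
C_mix = (C_A·V_A + C_B·V_B)/(V_A + V_B) = (274×667 + 682×798) / 1465 = 496 μg/L = 0.496 mg/L.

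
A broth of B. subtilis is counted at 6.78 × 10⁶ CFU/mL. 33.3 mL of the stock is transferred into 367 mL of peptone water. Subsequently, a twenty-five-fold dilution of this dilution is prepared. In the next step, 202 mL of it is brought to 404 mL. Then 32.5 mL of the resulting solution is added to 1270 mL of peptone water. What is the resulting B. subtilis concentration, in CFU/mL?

281 CFU/mL

Overall dilution factor = 12.02 × 25 × 2 × 40.08 = 2.41 × 10⁴.
6.78 × 10⁶ CFU/mL / 2.41 × 10⁴ = 281 CFU/mL.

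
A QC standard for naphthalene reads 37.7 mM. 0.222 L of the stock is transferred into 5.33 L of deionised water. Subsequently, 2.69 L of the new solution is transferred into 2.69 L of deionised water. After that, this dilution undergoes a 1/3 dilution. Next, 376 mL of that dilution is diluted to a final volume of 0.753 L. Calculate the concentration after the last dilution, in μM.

125 μM

Overall dilution factor = 25.01 × 2 × 3 × 2.003 = 301.
37.7 mM / 301 = 0.125 mM = 125 μM.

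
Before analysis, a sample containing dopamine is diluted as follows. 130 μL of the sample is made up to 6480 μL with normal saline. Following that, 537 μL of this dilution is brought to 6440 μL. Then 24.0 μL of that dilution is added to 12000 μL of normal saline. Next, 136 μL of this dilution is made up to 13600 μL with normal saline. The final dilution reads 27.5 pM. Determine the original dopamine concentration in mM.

0.824 mM

Overall dilution factor = 49.85 × 11.99 × 501 × 100 = 2.99 × 10⁷.
Original = 27.5 pM × 2.99 × 10⁷ = 8.24 × 10⁸ pM = 0.824 mM.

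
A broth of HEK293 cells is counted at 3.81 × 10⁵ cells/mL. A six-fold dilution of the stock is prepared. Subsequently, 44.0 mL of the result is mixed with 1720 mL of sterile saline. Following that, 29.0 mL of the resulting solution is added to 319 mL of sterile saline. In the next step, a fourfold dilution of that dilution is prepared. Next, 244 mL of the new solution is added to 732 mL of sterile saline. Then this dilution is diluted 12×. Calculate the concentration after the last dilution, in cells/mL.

0.687 cells/mL

Overall dilution factor = 6 × 40.09 × 12 × 4 × 4 × 12 = 5.54 × 10⁵.
3.81 × 10⁵ cells/mL / 5.54 × 10⁵ = 0.687 cells/mL.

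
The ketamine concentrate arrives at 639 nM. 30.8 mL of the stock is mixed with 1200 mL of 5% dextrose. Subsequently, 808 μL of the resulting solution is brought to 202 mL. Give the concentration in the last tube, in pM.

Overall dilution factor = 39.96 × 250 = 9990.
639 nM / 9990 = 0.0640 nM = 64.0 pM.

64.0 pM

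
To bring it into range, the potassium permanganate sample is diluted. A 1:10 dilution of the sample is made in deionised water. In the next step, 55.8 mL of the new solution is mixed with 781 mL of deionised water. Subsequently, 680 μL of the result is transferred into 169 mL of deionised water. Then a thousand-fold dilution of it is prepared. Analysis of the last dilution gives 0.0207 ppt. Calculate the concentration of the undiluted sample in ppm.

Overall dilution factor = 10 × 15.00 × 249.5 × 1000 = 3.74 × 10⁷.
Original = 0.0207 ppt × 3.74 × 10⁷ = 7.75 × 10⁵ ppt = 0.775 ppm.

0.775 ppm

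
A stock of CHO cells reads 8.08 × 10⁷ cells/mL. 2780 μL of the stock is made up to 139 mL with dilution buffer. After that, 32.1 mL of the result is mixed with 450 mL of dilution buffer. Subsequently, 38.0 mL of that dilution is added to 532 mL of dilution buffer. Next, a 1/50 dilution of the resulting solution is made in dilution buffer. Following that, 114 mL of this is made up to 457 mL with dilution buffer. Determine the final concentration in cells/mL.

Overall dilution factor = 50 × 15.02 × 15 × 50 × 4.009 = 2.26 × 10⁶.
8.08 × 10⁷ cells/mL / 2.26 × 10⁶ = 35.8 cells/mL.

35.8 cells/mL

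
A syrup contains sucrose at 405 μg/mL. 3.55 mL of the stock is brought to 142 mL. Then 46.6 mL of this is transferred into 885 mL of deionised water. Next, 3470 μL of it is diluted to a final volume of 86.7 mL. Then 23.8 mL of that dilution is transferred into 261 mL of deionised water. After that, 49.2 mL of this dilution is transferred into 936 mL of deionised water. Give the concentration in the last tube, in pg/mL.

84.6 pg/mL

Overall dilution factor = 40 × 19.99 × 24.99 × 11.97 × 20.02 = 4.79 × 10⁶.
405 μg/mL / 4.79 × 10⁶ = 8.46 × 10⁻⁵ μg/mL = 84.6 pg/mL.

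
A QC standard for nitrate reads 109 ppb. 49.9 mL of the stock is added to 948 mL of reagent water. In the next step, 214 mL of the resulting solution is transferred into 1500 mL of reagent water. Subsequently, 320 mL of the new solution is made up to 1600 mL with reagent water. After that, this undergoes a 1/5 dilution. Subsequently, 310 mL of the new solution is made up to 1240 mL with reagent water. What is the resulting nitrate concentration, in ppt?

Overall dilution factor = 20.00 × 8.009 × 5 × 5 × 4 = 1.60 × 10⁴.
109 ppb / 1.60 × 10⁴ = 6.81 × 10⁻³ ppb = 6.81 ppt.

6.81 ppt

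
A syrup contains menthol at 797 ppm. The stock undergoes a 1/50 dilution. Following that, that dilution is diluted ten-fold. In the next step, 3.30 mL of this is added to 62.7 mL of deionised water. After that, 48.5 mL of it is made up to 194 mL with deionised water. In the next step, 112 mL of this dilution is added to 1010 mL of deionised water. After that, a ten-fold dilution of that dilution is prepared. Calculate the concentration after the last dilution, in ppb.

0.199 ppb

Overall dilution factor = 50 × 10 × 20 × 4 × 10.02 × 10 = 4.01 × 10⁶.
797 ppm / 4.01 × 10⁶ = 1.99 × 10⁻⁴ ppm = 0.199 ppb.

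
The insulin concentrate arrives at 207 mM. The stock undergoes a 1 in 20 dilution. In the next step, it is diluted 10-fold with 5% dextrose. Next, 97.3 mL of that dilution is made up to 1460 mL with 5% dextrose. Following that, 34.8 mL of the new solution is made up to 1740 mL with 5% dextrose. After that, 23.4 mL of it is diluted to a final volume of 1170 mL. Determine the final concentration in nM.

27.6 nM

Overall dilution factor = 20 × 10 × 15.01 × 50 × 50 = 7.50 × 10⁶.
207 mM / 7.50 × 10⁶ = 2.76 × 10⁻⁵ mM = 27.6 nM.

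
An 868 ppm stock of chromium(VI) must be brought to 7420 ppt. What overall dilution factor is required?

1.17 × 10⁵

Factor = C₀/C_target = 868 ppm / 7420 ppt = 1.17 × 10⁵.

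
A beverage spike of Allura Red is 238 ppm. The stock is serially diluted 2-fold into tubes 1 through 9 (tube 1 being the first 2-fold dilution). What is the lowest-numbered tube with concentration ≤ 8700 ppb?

Tube n has concentration 238 ppm / 2ⁿ.
Need 2ⁿ ≥ 238 ppm / 8700 ppb = 27.4, so n ≥ 4.77.
First such tube: n = 5.

tube 5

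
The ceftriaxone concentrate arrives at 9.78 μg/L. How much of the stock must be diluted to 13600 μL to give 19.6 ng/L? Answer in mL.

19.6 ng/L = 0.0196 μg/L.
V₁ = C₂V₂/C₁ = 0.0196 × 13600 / 9.78 = 27.3 μL = 0.0273 mL.

0.0273 mL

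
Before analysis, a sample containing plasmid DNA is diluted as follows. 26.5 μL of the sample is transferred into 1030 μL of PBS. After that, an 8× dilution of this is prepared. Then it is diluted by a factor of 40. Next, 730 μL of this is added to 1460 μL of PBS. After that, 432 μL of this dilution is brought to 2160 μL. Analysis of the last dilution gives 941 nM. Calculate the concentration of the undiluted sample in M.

Overall dilution factor = 39.87 × 8 × 40 × 3 × 5 = 1.91 × 10⁵.
Original = 941 nM × 1.91 × 10⁵ = 1.80 × 10⁸ nM = 0.180 M.

0.180 M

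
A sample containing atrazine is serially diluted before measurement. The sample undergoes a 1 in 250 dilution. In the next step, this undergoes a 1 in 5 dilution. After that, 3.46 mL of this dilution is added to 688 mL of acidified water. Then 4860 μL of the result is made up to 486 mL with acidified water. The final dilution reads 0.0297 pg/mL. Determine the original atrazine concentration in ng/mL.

742 ng/mL

Overall dilution factor = 250 × 5 × 199.8 × 100 = 2.50 × 10⁷.
Original = 0.0297 pg/mL × 2.50 × 10⁷ = 7.42 × 10⁵ pg/mL = 742 ng/mL.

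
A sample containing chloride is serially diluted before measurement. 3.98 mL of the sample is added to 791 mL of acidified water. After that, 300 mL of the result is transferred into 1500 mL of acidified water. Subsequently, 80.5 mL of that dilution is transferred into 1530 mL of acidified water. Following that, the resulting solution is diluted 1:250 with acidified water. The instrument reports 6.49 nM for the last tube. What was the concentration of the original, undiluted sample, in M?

0.0389 M

Overall dilution factor = 199.7 × 6 × 20.01 × 250 = 5.99 × 10⁶.
Original = 6.49 nM × 5.99 × 10⁶ = 3.89 × 10⁷ nM = 0.0389 M.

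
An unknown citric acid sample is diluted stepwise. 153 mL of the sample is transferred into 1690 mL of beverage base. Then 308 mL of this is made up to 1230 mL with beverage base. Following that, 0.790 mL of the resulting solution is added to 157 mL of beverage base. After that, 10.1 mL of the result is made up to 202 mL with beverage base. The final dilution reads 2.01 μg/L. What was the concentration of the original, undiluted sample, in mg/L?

386 mg/L

Overall dilution factor = 12.05 × 3.994 × 199.7 × 20 = 1.92 × 10⁵.
Original = 2.01 μg/L × 1.92 × 10⁵ = 3.86 × 10⁵ μg/L = 386 mg/L.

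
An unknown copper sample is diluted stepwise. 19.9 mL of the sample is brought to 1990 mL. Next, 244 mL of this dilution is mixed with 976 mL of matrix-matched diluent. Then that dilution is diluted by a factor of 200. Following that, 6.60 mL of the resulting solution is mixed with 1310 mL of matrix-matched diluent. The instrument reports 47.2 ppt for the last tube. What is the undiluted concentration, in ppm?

Overall dilution factor = 100 × 5 × 200 × 199.5 = 1.99 × 10⁷.
Original = 47.2 ppt × 1.99 × 10⁷ = 9.42 × 10⁸ ppt = 942 ppm.

942 ppm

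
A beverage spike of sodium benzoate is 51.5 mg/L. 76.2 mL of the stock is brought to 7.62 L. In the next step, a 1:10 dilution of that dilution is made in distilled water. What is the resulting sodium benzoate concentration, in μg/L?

Overall dilution factor = 100 × 10 = 1000.
51.5 mg/L / 1000 = 0.0515 mg/L = 51.5 μg/L.

51.5 μg/L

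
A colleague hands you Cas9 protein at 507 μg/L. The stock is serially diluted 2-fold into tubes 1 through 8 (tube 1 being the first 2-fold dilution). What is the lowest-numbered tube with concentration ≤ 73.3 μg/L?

Tube n has concentration 507 μg/L / 2ⁿ.
Need 2ⁿ ≥ 507 μg/L / 73.3 μg/L = 6.92, so n ≥ 2.79.
First such tube: n = 3.

tube 3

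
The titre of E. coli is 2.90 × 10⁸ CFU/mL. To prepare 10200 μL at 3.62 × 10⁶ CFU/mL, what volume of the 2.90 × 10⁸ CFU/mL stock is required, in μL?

V₁ = C₂V₂/C₁ = 3.62 × 10⁶ × 10200 / 2.90 × 10⁸ = 127 μL.

127 μL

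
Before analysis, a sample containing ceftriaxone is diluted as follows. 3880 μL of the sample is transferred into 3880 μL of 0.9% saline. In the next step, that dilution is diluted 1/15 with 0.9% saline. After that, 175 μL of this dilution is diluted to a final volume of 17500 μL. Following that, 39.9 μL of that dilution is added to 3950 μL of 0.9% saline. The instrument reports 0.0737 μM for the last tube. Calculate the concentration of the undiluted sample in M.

Overall dilution factor = 2 × 15 × 100 × 100.00 = 3.00 × 10⁵.
Original = 0.0737 μM × 3.00 × 10⁵ = 2.21 × 10⁴ μM = 0.0221 M.

0.0221 M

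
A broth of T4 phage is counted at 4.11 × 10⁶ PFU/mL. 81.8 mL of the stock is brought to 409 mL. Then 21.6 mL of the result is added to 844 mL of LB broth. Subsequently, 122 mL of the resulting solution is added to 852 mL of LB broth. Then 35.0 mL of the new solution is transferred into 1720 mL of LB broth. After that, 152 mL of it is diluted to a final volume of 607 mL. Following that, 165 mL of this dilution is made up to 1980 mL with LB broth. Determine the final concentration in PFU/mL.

Overall dilution factor = 5 × 40.07 × 7.984 × 50.14 × 3.993 × 12 = 3.84 × 10⁶.
4.11 × 10⁶ PFU/mL / 3.84 × 10⁶ = 1.07 PFU/mL.

1.07 PFU/mL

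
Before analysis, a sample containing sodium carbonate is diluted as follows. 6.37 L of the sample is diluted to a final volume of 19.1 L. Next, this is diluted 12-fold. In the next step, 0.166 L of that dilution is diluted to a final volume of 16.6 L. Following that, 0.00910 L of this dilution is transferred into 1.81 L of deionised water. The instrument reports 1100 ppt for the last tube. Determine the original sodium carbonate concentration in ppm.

791 ppm

Overall dilution factor = 2.998 × 12 × 100 × 199.9 = 7.19 × 10⁵.
Original = 1100 ppt × 7.19 × 10⁵ = 7.91 × 10⁸ ppt = 791 ppm.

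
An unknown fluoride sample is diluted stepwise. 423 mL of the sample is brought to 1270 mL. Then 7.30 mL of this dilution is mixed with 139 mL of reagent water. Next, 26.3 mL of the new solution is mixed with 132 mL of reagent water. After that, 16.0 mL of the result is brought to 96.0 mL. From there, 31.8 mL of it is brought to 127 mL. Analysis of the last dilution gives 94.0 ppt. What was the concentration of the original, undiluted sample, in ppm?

Overall dilution factor = 3.002 × 20.04 × 6.019 × 6 × 3.994 = 8678.
Original = 94.0 ppt × 8678 = 8.16 × 10⁵ ppt = 0.816 ppm.

0.816 ppm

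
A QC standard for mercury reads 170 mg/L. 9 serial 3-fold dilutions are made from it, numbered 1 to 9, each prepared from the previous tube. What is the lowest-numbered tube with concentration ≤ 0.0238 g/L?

tube 2

Tube n has concentration 170 mg/L / 3ⁿ.
Need 3ⁿ ≥ 170 mg/L / 0.0238 g/L = 7.14, so n ≥ 1.79.
First such tube: n = 2.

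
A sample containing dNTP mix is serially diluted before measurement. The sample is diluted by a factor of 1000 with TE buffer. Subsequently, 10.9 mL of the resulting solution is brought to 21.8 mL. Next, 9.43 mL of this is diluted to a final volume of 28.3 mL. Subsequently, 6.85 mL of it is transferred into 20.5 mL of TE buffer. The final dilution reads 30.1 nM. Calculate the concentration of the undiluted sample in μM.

721 μM

Overall dilution factor = 1000 × 2 × 3.001 × 3.993 = 2.40 × 10⁴.
Original = 30.1 nM × 2.40 × 10⁴ = 7.21 × 10⁵ nM = 721 μM.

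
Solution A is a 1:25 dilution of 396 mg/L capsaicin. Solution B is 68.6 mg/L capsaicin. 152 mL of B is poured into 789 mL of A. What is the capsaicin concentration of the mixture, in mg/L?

C_A = 396 mg/L / 25 = 15.8 mg/L.
C_mix = (C_A·V_A + C_B·V_B)/(V_A + V_B) = (15.8×789 + 68.6×152) / 941.0 = 24.4 mg/L.

24.4 mg/L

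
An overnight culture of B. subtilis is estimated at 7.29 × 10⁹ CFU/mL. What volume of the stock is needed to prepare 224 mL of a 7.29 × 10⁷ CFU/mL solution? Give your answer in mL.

2.24 mL

V₁ = C₂V₂/C₁ = 7.29 × 10⁷ × 224 / 7.29 × 10⁹ = 2.24 mL.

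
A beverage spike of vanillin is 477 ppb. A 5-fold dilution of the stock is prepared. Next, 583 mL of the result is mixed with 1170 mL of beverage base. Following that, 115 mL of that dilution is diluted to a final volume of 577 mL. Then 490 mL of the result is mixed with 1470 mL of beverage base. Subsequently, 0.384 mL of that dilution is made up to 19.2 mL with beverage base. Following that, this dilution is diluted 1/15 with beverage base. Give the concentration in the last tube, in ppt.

Overall dilution factor = 5 × 3.007 × 5.017 × 4 × 50 × 15 = 2.26 × 10⁵.
477 ppb / 2.26 × 10⁵ = 2.11 × 10⁻³ ppb = 2.11 ppt.

2.11 ppt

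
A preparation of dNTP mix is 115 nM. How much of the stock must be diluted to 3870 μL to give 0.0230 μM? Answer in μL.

774 μL

0.0230 μM = 23.0 nM.
V₁ = C₂V₂/C₁ = 23.0 × 3870 / 115 = 774 μL.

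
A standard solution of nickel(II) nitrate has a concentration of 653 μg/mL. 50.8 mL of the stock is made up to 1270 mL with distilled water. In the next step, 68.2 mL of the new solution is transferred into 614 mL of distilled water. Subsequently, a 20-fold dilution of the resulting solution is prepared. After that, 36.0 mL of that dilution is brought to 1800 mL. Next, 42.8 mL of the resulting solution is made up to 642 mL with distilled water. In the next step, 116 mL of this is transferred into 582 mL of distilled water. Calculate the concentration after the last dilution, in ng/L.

28.9 ng/L

Overall dilution factor = 25 × 10.00 × 20 × 50 × 15 × 6.017 = 2.26 × 10⁷.
653 μg/mL / 2.26 × 10⁷ = 2.89 × 10⁻⁵ μg/mL = 28.9 ng/L.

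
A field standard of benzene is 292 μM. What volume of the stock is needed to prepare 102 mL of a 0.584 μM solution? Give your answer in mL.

V₁ = C₂V₂/C₁ = 0.584 × 102 / 292 = 0.204 mL.

0.204 mL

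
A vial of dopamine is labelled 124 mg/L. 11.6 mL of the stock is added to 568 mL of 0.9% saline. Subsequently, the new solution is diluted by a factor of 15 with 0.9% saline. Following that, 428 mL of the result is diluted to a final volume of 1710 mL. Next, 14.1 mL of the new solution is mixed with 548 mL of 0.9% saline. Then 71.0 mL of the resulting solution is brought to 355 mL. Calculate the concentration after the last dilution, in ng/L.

Overall dilution factor = 49.97 × 15 × 3.995 × 39.87 × 5 = 5.97 × 10⁵.
124 mg/L / 5.97 × 10⁵ = 2.08 × 10⁻⁴ mg/L = 208 ng/L.

208 ng/L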